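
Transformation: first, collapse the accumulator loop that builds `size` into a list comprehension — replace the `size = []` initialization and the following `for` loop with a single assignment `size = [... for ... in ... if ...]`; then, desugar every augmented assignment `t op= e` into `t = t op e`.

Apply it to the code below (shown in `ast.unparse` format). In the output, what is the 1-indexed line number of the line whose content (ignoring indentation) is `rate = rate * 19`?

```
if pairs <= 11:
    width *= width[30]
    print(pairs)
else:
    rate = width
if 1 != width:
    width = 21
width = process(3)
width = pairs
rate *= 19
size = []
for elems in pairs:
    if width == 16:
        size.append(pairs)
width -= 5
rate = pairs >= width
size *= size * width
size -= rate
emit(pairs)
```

10

Transformed code:
if pairs <= 11:
    width = width * width[30]
    print(pairs)
else:
    rate = width
if 1 != width:
    width = 21
width = process(3)
width = pairs
rate = rate * 19
size = [pairs for elems in pairs if width == 16]
width = width - 5
rate = pairs >= width
size = size * (size * width)
size = size - rate
emit(pairs)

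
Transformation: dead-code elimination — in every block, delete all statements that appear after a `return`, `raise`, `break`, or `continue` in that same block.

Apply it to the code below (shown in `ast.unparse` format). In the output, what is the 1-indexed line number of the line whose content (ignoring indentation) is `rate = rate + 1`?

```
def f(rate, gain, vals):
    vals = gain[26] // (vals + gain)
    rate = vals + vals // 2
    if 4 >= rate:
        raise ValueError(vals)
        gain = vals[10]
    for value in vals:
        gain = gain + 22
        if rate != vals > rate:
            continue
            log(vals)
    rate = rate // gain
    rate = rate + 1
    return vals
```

11

Transformed code:
def f(rate, gain, vals):
    vals = gain[26] // (vals + gain)
    rate = vals + vals // 2
    if 4 >= rate:
        raise ValueError(vals)
    for value in vals:
        gain = gain + 22
        if rate != vals > rate:
            continue
    rate = rate // gain
    rate = rate + 1
    return vals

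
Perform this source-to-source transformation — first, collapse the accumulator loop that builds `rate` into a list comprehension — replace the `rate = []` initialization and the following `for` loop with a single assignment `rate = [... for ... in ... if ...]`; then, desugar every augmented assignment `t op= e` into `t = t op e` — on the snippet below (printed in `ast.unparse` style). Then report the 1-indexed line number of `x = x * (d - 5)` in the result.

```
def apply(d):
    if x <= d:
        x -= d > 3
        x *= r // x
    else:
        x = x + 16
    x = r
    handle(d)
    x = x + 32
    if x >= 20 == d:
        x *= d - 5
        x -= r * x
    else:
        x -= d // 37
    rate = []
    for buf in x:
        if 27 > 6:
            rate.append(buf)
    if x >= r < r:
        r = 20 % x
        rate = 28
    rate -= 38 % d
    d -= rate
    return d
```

Transformed code:
def apply(d):
    if x <= d:
        x = x - (d > 3)
        x = x * (r // x)
    else:
        x = x + 16
    x = r
    handle(d)
    x = x + 32
    if x >= 20 == d:
        x = x * (d - 5)
        x = x - r * x
    else:
        x = x - d // 37
    rate = [buf for buf in x if 27 > 6]
    if x >= r < r:
        r = 20 % x
        rate = 28
    rate = rate - 38 % d
    d = d - rate
    return d

11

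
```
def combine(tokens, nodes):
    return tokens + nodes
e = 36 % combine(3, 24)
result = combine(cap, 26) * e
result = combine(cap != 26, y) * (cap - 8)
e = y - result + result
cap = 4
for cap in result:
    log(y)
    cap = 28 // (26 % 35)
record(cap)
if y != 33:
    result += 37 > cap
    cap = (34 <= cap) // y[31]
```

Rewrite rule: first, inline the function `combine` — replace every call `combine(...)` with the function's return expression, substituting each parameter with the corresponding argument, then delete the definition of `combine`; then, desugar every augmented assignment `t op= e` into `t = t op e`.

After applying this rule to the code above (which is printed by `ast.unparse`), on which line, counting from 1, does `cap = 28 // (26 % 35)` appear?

Transformed code:
e = 36 % (3 + 24)
result = (cap + 26) * e
result = ((cap != 26) + y) * (cap - 8)
e = y - result + result
cap = 4
for cap in result:
    log(y)
    cap = 28 // (26 % 35)
record(cap)
if y != 33:
    result = result + (37 > cap)
    cap = (34 <= cap) // y[31]

8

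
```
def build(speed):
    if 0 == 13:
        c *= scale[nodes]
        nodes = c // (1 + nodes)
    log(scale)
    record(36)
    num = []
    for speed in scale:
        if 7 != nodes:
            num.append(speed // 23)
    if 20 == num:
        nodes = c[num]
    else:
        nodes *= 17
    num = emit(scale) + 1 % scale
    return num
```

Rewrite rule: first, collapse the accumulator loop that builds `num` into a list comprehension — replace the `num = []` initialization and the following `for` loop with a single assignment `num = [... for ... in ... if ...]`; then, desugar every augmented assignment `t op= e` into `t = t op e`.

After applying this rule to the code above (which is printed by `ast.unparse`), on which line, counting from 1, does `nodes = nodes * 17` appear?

11

Transformed code:
def build(speed):
    if 0 == 13:
        c = c * scale[nodes]
        nodes = c // (1 + nodes)
    log(scale)
    record(36)
    num = [speed // 23 for speed in scale if 7 != nodes]
    if 20 == num:
        nodes = c[num]
    else:
        nodes = nodes * 17
    num = emit(scale) + 1 % scale
    return num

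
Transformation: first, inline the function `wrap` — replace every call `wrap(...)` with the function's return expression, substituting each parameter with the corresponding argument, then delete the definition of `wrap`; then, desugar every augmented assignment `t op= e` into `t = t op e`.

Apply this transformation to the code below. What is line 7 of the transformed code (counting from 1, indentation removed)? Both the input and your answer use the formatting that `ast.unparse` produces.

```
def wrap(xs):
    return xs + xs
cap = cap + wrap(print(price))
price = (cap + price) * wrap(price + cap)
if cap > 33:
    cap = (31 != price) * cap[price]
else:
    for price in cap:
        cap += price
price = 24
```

cap = cap + price

Transformed code:
cap = cap + (print(price) + print(price))
price = (cap + price) * (price + cap + (price + cap))
if cap > 33:
    cap = (31 != price) * cap[price]
else:
    for price in cap:
        cap = cap + price
price = 24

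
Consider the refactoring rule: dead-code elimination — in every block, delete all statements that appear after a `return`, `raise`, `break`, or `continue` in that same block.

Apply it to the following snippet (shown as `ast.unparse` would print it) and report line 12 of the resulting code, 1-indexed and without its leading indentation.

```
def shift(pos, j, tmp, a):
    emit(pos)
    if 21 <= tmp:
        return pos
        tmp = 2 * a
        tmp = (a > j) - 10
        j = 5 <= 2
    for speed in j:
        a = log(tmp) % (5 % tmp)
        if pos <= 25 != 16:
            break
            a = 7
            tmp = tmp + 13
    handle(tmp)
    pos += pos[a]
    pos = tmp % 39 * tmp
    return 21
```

Transformed code:
def shift(pos, j, tmp, a):
    emit(pos)
    if 21 <= tmp:
        return pos
    for speed in j:
        a = log(tmp) % (5 % tmp)
        if pos <= 25 != 16:
            break
    handle(tmp)
    pos += pos[a]
    pos = tmp % 39 * tmp
    return 21

return 21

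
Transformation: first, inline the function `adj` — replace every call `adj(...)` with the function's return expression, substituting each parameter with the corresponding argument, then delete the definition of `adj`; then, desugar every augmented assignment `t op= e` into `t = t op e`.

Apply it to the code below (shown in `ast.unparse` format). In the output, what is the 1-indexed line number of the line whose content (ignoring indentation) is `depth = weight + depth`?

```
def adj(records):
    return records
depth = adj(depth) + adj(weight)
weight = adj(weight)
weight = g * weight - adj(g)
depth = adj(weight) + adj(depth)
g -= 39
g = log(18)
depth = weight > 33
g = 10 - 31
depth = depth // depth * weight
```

Transformed code:
depth = depth + weight
weight = weight
weight = g * weight - g
depth = weight + depth
g = g - 39
g = log(18)
depth = weight > 33
g = 10 - 31
depth = depth // depth * weight

4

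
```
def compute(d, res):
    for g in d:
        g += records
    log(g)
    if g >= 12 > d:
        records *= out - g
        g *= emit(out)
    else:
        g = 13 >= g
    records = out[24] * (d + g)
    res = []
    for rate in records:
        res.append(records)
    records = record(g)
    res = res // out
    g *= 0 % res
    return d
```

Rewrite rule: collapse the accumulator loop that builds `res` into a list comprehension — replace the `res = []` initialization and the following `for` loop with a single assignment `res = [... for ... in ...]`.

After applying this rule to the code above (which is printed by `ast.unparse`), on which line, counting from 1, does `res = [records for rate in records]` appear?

11

Transformed code:
def compute(d, res):
    for g in d:
        g += records
    log(g)
    if g >= 12 > d:
        records *= out - g
        g *= emit(out)
    else:
        g = 13 >= g
    records = out[24] * (d + g)
    res = [records for rate in records]
    records = record(g)
    res = res // out
    g *= 0 % res
    return d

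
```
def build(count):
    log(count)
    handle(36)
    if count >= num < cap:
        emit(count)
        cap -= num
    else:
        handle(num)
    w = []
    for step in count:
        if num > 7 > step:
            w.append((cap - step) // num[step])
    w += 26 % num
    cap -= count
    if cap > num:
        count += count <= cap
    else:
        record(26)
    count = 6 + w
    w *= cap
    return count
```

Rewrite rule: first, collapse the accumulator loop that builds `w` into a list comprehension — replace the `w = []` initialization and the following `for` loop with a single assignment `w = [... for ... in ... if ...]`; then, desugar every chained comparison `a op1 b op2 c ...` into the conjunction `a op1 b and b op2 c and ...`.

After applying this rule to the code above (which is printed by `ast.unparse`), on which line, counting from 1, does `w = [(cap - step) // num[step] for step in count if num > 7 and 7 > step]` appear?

Transformed code:
def build(count):
    log(count)
    handle(36)
    if count >= num and num < cap:
        emit(count)
        cap -= num
    else:
        handle(num)
    w = [(cap - step) // num[step] for step in count if num > 7 and 7 > step]
    w += 26 % num
    cap -= count
    if cap > num:
        count += count <= cap
    else:
        record(26)
    count = 6 + w
    w *= cap
    return count

9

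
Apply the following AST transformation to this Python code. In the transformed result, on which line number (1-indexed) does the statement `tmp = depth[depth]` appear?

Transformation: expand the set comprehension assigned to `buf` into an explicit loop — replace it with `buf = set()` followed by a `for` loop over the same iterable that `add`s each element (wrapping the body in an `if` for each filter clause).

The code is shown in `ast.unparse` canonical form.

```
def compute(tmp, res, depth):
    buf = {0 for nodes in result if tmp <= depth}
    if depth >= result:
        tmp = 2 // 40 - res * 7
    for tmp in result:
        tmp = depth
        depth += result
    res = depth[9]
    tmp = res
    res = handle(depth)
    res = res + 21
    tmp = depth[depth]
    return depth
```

Transformed code:
def compute(tmp, res, depth):
    buf = set()
    for nodes in result:
        if tmp <= depth:
            buf.add(0)
    if depth >= result:
        tmp = 2 // 40 - res * 7
    for tmp in result:
        tmp = depth
        depth += result
    res = depth[9]
    tmp = res
    res = handle(depth)
    res = res + 21
    tmp = depth[depth]
    return depth

15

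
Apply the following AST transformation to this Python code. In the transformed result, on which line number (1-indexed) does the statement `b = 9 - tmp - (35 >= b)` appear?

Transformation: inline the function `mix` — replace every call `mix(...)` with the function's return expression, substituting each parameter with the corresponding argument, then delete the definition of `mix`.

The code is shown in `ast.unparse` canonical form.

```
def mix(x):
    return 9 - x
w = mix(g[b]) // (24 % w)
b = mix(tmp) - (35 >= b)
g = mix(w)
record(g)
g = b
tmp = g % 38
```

Transformed code:
w = (9 - g[b]) // (24 % w)
b = 9 - tmp - (35 >= b)
g = 9 - w
record(g)
g = b
tmp = g % 38

2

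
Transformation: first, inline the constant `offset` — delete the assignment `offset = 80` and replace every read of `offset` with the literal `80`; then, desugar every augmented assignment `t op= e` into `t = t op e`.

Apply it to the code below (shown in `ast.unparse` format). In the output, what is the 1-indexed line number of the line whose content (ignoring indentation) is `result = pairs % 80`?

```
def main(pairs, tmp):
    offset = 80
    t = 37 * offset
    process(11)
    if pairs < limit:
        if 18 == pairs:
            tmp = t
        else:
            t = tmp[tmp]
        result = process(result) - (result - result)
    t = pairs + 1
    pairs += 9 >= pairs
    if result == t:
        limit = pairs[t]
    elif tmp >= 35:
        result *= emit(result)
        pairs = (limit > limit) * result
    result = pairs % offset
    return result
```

17

Transformed code:
def main(pairs, tmp):
    t = 37 * 80
    process(11)
    if pairs < limit:
        if 18 == pairs:
            tmp = t
        else:
            t = tmp[tmp]
        result = process(result) - (result - result)
    t = pairs + 1
    pairs = pairs + (9 >= pairs)
    if result == t:
        limit = pairs[t]
    elif tmp >= 35:
        result = result * emit(result)
        pairs = (limit > limit) * result
    result = pairs % 80
    return result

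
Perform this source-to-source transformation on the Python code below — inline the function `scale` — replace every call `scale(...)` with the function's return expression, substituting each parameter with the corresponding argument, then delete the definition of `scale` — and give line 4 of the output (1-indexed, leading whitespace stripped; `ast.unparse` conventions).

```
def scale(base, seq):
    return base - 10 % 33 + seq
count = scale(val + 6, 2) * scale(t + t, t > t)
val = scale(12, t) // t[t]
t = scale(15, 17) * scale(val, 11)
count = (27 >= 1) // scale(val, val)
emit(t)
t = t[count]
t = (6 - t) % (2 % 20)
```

Transformed code:
count = (val + 6 - 10 % 33 + 2) * (t + t - 10 % 33 + (t > t))
val = (12 - 10 % 33 + t) // t[t]
t = (15 - 10 % 33 + 17) * (val - 10 % 33 + 11)
count = (27 >= 1) // (val - 10 % 33 + val)
emit(t)
t = t[count]
t = (6 - t) % (2 % 20)

count = (27 >= 1) // (val - 10 % 33 + val)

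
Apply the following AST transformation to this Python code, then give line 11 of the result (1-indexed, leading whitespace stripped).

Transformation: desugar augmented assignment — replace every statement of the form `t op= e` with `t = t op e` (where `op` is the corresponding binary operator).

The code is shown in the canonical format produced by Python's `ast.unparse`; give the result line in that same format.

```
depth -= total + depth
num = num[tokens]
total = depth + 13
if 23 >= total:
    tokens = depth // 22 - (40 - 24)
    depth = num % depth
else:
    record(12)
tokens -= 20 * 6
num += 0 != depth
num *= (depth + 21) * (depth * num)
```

Transformed code:
depth = depth - (total + depth)
num = num[tokens]
total = depth + 13
if 23 >= total:
    tokens = depth // 22 - (40 - 24)
    depth = num % depth
else:
    record(12)
tokens = tokens - 20 * 6
num = num + (0 != depth)
num = num * ((depth + 21) * (depth * num))

num = num * ((depth + 21) * (depth * num))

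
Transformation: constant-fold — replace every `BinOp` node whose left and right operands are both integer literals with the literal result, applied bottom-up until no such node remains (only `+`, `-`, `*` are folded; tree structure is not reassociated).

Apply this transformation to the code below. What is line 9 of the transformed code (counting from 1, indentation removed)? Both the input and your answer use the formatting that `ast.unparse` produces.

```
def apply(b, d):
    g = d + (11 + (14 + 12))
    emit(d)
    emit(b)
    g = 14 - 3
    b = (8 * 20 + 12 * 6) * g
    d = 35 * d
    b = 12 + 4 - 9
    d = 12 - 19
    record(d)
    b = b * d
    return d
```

Transformed code:
def apply(b, d):
    g = d + 37
    emit(d)
    emit(b)
    g = 11
    b = 232 * g
    d = 35 * d
    b = 7
    d = -7
    record(d)
    b = b * d
    return d

d = -7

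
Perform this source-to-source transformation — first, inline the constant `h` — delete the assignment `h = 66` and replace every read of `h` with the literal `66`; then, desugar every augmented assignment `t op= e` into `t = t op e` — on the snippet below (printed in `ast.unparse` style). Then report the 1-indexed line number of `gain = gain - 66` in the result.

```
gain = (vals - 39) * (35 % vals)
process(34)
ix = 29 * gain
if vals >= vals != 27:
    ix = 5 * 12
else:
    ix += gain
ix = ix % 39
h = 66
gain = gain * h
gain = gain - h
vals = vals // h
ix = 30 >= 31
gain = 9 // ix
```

Transformed code:
gain = (vals - 39) * (35 % vals)
process(34)
ix = 29 * gain
if vals >= vals != 27:
    ix = 5 * 12
else:
    ix = ix + gain
ix = ix % 39
gain = gain * 66
gain = gain - 66
vals = vals // 66
ix = 30 >= 31
gain = 9 // ix

10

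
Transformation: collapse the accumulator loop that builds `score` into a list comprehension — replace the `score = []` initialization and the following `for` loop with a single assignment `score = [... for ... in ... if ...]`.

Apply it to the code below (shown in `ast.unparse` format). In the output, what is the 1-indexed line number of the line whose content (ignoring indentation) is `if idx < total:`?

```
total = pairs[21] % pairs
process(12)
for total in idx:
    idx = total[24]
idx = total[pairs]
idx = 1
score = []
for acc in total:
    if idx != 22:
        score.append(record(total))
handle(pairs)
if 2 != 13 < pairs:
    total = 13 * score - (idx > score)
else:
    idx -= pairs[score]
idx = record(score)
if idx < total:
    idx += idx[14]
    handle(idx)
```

14

Transformed code:
total = pairs[21] % pairs
process(12)
for total in idx:
    idx = total[24]
idx = total[pairs]
idx = 1
score = [record(total) for acc in total if idx != 22]
handle(pairs)
if 2 != 13 < pairs:
    total = 13 * score - (idx > score)
else:
    idx -= pairs[score]
idx = record(score)
if idx < total:
    idx += idx[14]
    handle(idx)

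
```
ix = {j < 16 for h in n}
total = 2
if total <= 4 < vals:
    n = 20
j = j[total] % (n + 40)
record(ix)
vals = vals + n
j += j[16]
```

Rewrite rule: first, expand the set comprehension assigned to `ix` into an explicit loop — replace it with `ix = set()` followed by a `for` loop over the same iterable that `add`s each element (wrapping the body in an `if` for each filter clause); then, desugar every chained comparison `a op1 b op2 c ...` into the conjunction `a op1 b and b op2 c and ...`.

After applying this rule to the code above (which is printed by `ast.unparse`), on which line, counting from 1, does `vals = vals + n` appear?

Transformed code:
ix = set()
for h in n:
    ix.add(j < 16)
total = 2
if total <= 4 and 4 < vals:
    n = 20
j = j[total] % (n + 40)
record(ix)
vals = vals + n
j += j[16]

9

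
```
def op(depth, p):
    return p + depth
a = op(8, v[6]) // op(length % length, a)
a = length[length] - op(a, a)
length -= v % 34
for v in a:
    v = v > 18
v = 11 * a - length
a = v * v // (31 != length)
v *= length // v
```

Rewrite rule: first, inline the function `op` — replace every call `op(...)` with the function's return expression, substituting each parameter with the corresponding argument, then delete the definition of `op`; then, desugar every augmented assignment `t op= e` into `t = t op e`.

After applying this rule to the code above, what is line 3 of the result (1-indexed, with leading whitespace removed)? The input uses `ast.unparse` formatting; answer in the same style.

length = length - v % 34

Transformed code:
a = (v[6] + 8) // (a + length % length)
a = length[length] - (a + a)
length = length - v % 34
for v in a:
    v = v > 18
v = 11 * a - length
a = v * v // (31 != length)
v = v * (length // v)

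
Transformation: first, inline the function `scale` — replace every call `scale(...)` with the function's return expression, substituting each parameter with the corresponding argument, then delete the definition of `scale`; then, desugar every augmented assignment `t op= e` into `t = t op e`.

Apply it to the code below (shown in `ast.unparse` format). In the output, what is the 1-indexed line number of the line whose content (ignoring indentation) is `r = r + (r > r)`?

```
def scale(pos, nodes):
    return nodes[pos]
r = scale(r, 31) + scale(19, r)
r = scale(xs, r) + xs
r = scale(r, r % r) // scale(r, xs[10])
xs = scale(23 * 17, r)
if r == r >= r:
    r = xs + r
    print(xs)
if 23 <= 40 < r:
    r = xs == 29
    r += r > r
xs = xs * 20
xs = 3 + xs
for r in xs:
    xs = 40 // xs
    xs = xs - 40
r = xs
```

10

Transformed code:
r = 31[r] + r[19]
r = r[xs] + xs
r = (r % r)[r] // xs[10][r]
xs = r[23 * 17]
if r == r >= r:
    r = xs + r
    print(xs)
if 23 <= 40 < r:
    r = xs == 29
    r = r + (r > r)
xs = xs * 20
xs = 3 + xs
for r in xs:
    xs = 40 // xs
    xs = xs - 40
r = xs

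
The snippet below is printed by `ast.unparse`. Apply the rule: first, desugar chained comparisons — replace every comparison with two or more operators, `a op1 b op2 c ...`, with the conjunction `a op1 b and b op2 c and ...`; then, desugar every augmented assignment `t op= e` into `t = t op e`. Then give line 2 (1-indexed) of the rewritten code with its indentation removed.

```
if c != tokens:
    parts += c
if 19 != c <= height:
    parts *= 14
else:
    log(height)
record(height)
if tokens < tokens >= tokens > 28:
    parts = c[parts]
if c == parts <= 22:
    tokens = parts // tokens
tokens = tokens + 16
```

Transformed code:
if c != tokens:
    parts = parts + c
if 19 != c and c <= height:
    parts = parts * 14
else:
    log(height)
record(height)
if tokens < tokens and tokens >= tokens and (tokens > 28):
    parts = c[parts]
if c == parts and parts <= 22:
    tokens = parts // tokens
tokens = tokens + 16

parts = parts + c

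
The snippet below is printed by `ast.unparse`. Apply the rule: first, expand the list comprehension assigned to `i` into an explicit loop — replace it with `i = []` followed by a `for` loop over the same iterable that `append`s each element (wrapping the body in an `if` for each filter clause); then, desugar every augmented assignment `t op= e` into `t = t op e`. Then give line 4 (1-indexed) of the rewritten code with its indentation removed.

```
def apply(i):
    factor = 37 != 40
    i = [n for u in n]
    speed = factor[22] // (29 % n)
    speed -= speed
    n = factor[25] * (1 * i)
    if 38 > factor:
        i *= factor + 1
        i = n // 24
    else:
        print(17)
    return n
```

for u in n:

Transformed code:
def apply(i):
    factor = 37 != 40
    i = []
    for u in n:
        i.append(n)
    speed = factor[22] // (29 % n)
    speed = speed - speed
    n = factor[25] * (1 * i)
    if 38 > factor:
        i = i * (factor + 1)
        i = n // 24
    else:
        print(17)
    return n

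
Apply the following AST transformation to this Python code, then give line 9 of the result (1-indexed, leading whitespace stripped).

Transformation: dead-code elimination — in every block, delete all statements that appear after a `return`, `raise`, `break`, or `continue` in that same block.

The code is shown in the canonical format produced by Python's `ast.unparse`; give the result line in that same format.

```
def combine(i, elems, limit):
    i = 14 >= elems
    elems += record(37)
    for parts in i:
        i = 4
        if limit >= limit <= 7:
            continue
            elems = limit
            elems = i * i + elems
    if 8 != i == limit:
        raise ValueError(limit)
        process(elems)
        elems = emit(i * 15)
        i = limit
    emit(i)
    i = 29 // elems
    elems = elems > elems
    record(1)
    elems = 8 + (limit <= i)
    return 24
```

raise ValueError(limit)

Transformed code:
def combine(i, elems, limit):
    i = 14 >= elems
    elems += record(37)
    for parts in i:
        i = 4
        if limit >= limit <= 7:
            continue
    if 8 != i == limit:
        raise ValueError(limit)
    emit(i)
    i = 29 // elems
    elems = elems > elems
    record(1)
    elems = 8 + (limit <= i)
    return 24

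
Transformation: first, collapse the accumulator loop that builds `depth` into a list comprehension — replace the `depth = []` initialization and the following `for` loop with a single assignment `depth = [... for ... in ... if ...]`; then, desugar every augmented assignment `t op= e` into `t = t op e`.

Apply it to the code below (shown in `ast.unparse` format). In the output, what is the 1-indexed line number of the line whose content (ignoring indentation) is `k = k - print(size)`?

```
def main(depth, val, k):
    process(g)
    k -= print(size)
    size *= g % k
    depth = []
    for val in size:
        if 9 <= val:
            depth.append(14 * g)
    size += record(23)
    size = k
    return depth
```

Transformed code:
def main(depth, val, k):
    process(g)
    k = k - print(size)
    size = size * (g % k)
    depth = [14 * g for val in size if 9 <= val]
    size = size + record(23)
    size = k
    return depth

3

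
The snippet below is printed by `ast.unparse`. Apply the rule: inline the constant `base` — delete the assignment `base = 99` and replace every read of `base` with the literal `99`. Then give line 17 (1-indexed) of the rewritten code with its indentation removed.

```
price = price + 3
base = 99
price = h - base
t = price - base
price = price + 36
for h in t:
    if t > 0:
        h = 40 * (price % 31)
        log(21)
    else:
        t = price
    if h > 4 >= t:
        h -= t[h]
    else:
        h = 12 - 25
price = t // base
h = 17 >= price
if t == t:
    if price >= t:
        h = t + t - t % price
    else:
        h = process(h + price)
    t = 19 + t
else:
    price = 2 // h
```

Transformed code:
price = price + 3
price = h - 99
t = price - 99
price = price + 36
for h in t:
    if t > 0:
        h = 40 * (price % 31)
        log(21)
    else:
        t = price
    if h > 4 >= t:
        h -= t[h]
    else:
        h = 12 - 25
price = t // 99
h = 17 >= price
if t == t:
    if price >= t:
        h = t + t - t % price
    else:
        h = process(h + price)
    t = 19 + t
else:
    price = 2 // h

if t == t:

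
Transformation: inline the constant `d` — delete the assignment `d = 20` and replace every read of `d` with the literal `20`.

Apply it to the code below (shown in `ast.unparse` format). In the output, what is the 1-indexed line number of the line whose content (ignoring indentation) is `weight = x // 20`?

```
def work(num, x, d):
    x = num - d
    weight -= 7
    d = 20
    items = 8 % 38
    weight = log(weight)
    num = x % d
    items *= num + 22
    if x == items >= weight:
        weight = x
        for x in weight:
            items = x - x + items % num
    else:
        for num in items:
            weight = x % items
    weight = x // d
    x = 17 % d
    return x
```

15

Transformed code:
def work(num, x, d):
    x = num - 20
    weight -= 7
    items = 8 % 38
    weight = log(weight)
    num = x % 20
    items *= num + 22
    if x == items >= weight:
        weight = x
        for x in weight:
            items = x - x + items % num
    else:
        for num in items:
            weight = x % items
    weight = x // 20
    x = 17 % 20
    return x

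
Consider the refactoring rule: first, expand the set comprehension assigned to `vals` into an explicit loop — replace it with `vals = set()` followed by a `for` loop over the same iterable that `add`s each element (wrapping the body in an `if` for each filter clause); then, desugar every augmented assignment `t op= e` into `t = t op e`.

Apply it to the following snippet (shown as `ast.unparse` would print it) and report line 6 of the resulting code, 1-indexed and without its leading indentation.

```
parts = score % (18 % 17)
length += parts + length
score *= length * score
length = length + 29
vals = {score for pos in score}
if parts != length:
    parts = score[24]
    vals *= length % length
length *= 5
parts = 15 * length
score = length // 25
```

for pos in score:

Transformed code:
parts = score % (18 % 17)
length = length + (parts + length)
score = score * (length * score)
length = length + 29
vals = set()
for pos in score:
    vals.add(score)
if parts != length:
    parts = score[24]
    vals = vals * (length % length)
length = length * 5
parts = 15 * length
score = length // 25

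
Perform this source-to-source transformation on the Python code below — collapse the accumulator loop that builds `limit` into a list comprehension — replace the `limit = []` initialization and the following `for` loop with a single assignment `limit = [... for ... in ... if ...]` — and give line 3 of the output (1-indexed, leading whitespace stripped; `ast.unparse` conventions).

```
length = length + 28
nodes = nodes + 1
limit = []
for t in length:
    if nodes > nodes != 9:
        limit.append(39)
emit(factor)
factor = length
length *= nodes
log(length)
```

Transformed code:
length = length + 28
nodes = nodes + 1
limit = [39 for t in length if nodes > nodes != 9]
emit(factor)
factor = length
length *= nodes
log(length)

limit = [39 for t in length if nodes > nodes != 9]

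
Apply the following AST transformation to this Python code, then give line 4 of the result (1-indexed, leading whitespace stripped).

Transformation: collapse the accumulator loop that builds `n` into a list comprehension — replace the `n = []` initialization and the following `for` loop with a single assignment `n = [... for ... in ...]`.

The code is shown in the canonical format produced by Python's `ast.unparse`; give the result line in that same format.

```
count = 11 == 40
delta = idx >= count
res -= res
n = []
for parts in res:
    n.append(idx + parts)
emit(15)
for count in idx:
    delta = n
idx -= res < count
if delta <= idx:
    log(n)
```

n = [idx + parts for parts in res]

Transformed code:
count = 11 == 40
delta = idx >= count
res -= res
n = [idx + parts for parts in res]
emit(15)
for count in idx:
    delta = n
idx -= res < count
if delta <= idx:
    log(n)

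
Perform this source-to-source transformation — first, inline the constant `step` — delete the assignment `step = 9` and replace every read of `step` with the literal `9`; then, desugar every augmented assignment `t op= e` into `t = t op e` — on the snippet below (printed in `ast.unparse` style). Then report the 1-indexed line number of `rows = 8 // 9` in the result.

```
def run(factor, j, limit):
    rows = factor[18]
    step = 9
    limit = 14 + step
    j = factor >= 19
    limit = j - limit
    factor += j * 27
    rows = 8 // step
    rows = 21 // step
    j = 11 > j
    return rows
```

Transformed code:
def run(factor, j, limit):
    rows = factor[18]
    limit = 14 + 9
    j = factor >= 19
    limit = j - limit
    factor = factor + j * 27
    rows = 8 // 9
    rows = 21 // 9
    j = 11 > j
    return rows

7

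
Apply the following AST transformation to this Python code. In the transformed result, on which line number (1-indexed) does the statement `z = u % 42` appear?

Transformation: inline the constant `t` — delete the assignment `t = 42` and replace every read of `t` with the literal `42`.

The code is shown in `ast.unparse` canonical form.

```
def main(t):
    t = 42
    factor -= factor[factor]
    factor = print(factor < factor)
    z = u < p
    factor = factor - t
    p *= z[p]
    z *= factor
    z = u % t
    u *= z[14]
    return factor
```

Transformed code:
def main(t):
    factor -= factor[factor]
    factor = print(factor < factor)
    z = u < p
    factor = factor - 42
    p *= z[p]
    z *= factor
    z = u % 42
    u *= z[14]
    return factor

8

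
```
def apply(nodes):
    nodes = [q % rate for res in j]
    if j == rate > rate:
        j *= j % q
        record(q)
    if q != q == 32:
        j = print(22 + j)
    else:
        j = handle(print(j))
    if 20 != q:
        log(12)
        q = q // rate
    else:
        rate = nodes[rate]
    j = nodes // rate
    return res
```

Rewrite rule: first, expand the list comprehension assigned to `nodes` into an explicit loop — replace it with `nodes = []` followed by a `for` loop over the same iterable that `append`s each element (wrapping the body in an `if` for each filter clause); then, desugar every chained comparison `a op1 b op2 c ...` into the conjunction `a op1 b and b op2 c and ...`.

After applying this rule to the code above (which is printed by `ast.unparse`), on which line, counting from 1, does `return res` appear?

18

Transformed code:
def apply(nodes):
    nodes = []
    for res in j:
        nodes.append(q % rate)
    if j == rate and rate > rate:
        j *= j % q
        record(q)
    if q != q and q == 32:
        j = print(22 + j)
    else:
        j = handle(print(j))
    if 20 != q:
        log(12)
        q = q // rate
    else:
        rate = nodes[rate]
    j = nodes // rate
    return res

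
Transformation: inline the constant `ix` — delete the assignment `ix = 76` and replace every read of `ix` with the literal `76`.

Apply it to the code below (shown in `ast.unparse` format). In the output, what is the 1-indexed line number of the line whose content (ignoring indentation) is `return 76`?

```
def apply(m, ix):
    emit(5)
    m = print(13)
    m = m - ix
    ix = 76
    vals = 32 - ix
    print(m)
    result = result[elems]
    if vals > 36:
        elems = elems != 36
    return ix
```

Transformed code:
def apply(m, ix):
    emit(5)
    m = print(13)
    m = m - 76
    vals = 32 - 76
    print(m)
    result = result[elems]
    if vals > 36:
        elems = elems != 36
    return 76

10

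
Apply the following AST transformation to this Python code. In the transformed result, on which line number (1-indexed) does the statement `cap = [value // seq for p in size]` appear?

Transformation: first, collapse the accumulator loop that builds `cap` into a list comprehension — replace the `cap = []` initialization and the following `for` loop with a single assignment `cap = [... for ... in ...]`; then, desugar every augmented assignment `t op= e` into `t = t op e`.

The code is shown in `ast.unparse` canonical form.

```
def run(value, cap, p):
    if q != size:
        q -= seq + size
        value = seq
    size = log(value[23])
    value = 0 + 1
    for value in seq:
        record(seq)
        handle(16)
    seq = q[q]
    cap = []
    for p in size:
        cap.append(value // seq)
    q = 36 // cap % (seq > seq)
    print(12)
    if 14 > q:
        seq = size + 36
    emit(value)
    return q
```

11

Transformed code:
def run(value, cap, p):
    if q != size:
        q = q - (seq + size)
        value = seq
    size = log(value[23])
    value = 0 + 1
    for value in seq:
        record(seq)
        handle(16)
    seq = q[q]
    cap = [value // seq for p in size]
    q = 36 // cap % (seq > seq)
    print(12)
    if 14 > q:
        seq = size + 36
    emit(value)
    return q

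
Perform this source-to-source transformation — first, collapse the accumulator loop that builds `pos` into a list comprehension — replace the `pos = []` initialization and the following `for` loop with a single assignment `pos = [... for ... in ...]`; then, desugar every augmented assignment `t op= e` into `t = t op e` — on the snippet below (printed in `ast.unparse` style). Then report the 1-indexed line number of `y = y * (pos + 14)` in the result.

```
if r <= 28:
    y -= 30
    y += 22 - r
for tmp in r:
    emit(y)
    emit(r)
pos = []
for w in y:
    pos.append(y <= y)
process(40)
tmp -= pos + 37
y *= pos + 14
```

Transformed code:
if r <= 28:
    y = y - 30
    y = y + (22 - r)
for tmp in r:
    emit(y)
    emit(r)
pos = [y <= y for w in y]
process(40)
tmp = tmp - (pos + 37)
y = y * (pos + 14)

10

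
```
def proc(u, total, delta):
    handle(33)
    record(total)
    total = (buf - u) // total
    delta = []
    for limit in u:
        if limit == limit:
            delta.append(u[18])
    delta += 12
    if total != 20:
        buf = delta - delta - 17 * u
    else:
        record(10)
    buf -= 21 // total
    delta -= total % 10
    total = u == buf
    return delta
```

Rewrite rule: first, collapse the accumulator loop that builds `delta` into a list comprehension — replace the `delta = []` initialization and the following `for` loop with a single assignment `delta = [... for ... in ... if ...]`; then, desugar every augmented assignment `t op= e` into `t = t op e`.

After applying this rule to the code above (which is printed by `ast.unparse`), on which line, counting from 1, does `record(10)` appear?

Transformed code:
def proc(u, total, delta):
    handle(33)
    record(total)
    total = (buf - u) // total
    delta = [u[18] for limit in u if limit == limit]
    delta = delta + 12
    if total != 20:
        buf = delta - delta - 17 * u
    else:
        record(10)
    buf = buf - 21 // total
    delta = delta - total % 10
    total = u == buf
    return delta

10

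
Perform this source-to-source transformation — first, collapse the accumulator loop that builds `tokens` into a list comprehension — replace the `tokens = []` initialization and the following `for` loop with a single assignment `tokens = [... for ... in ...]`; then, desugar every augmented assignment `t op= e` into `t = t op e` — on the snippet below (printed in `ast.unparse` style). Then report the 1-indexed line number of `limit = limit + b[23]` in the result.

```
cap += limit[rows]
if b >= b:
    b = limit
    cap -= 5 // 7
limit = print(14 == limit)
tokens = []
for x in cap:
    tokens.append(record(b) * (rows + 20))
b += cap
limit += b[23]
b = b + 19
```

Transformed code:
cap = cap + limit[rows]
if b >= b:
    b = limit
    cap = cap - 5 // 7
limit = print(14 == limit)
tokens = [record(b) * (rows + 20) for x in cap]
b = b + cap
limit = limit + b[23]
b = b + 19

8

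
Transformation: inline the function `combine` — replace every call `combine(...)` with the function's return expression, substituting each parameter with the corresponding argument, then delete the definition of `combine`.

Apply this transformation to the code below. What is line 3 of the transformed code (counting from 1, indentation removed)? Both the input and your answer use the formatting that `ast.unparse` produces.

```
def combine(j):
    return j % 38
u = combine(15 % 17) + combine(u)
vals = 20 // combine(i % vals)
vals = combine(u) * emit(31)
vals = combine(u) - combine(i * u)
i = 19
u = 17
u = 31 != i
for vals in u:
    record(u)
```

vals = u % 38 * emit(31)

Transformed code:
u = 15 % 17 % 38 + u % 38
vals = 20 // (i % vals % 38)
vals = u % 38 * emit(31)
vals = u % 38 - i * u % 38
i = 19
u = 17
u = 31 != i
for vals in u:
    record(u)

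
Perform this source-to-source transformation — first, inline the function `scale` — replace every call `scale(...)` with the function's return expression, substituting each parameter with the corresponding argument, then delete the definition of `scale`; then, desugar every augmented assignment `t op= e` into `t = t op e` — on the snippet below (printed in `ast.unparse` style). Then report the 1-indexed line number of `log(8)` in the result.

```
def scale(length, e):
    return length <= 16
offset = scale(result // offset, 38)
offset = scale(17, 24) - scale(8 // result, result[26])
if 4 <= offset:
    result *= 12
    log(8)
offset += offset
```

5

Transformed code:
offset = result // offset <= 16
offset = (17 <= 16) - (8 // result <= 16)
if 4 <= offset:
    result = result * 12
    log(8)
offset = offset + offset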